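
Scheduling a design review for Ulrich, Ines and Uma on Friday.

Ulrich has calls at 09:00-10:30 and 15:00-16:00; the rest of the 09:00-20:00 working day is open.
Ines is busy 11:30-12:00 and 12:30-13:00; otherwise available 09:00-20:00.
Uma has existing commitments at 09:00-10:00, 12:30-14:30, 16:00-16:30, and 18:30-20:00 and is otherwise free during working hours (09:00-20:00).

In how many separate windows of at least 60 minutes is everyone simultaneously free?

Ulrich free within 09:00–20:00: 10:30–15:00, 16:00–20:00.
Ines free within 09:00–20:00: 09:00–11:30, 12:00–12:30, 13:00–20:00.
Uma free within 09:00–20:00: 10:00–12:30, 14:30–16:00, 16:30–18:30.
Ulrich ∩ Ines: 10:30–11:30, 12:00–12:30, 13:00–15:00, 16:00–20:00.
Ulrich ∩ Ines ∩ Uma: 10:30–11:30, 12:00–12:30, 14:30–15:00, 16:30–18:30.
Windows ≥ 60 min: 10:30–11:30, 16:30–18:30.
That's 2 windows.

2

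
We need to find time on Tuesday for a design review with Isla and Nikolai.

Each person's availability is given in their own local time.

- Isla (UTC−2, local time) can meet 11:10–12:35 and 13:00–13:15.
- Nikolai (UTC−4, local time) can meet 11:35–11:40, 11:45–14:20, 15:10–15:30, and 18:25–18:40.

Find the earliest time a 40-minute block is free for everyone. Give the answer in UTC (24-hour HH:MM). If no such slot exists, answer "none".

Isla → UTC: 13:10–14:35, 15:00–15:15.
Nikolai → UTC: 15:35–15:40, 15:45–18:20, 19:10–19:30, 22:25–22:40.
Isla ∩ Nikolai: (none).
Windows ≥ 40 min: (none).

none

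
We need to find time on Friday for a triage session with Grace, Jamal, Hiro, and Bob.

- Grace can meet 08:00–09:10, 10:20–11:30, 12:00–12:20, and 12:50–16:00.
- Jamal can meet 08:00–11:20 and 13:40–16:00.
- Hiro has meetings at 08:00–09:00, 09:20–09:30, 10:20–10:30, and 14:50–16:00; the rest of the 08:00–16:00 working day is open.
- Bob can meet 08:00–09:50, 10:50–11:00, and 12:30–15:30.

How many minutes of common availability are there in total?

Hiro free within 08:00–16:00: 09:00–09:20, 09:30–10:20, 10:30–14:50.
Grace ∩ Jamal: 08:00–09:10, 10:20–11:20, 13:40–16:00.
Grace ∩ Jamal ∩ Hiro: 09:00–09:10, 10:30–11:20, 13:40–14:50.
Grace ∩ Jamal ∩ Hiro ∩ Bob: 09:00–09:10, 10:50–11:00, 13:40–14:50.
Total common minutes: 10 + 10 + 70 = 90.

90 minutes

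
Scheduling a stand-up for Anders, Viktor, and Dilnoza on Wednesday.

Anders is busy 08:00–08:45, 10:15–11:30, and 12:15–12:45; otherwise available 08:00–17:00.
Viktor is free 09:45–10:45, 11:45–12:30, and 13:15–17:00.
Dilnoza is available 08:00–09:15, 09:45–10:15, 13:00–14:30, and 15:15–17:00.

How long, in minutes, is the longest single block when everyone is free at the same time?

Anders free within 08:00–17:00: 08:45–10:15, 11:30–12:15, 12:45–17:00.
Anders ∩ Viktor: 09:45–10:15, 11:45–12:15, 13:15–17:00.
Anders ∩ Viktor ∩ Dilnoza: 09:45–10:15, 13:15–14:30, 15:15–17:00.
Common window lengths: 30, 75, 105 min; longest is 105.

105 minutes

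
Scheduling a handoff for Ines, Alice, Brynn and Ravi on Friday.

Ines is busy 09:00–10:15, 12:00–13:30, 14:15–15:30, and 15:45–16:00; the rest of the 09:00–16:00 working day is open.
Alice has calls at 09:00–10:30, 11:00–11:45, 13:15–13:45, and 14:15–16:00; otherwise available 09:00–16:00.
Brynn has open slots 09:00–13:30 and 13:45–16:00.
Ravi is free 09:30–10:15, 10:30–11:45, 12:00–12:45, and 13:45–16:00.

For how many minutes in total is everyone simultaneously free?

60 minutes

Ines free within 09:00–16:00: 10:15–12:00, 13:30–14:15, 15:30–15:45.
Alice free within 09:00–16:00: 10:30–11:00, 11:45–13:15, 13:45–14:15.
Ines ∩ Alice: 10:30–11:00, 11:45–12:00, 13:45–14:15.
Ines ∩ Alice ∩ Brynn: 10:30–11:00, 11:45–12:00, 13:45–14:15.
Ines ∩ Alice ∩ Brynn ∩ Ravi: 10:30–11:00, 13:45–14:15.
Total common minutes: 30 + 30 = 60.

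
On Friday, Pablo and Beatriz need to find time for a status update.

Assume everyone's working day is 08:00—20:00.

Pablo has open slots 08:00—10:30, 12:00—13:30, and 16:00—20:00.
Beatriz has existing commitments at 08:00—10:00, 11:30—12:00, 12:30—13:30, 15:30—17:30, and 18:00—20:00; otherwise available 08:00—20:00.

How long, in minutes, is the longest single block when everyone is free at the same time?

Beatriz free within 08:00–20:00: 10:00–11:30, 12:00–12:30, 13:30–15:30, 17:30–18:00.
Pablo ∩ Beatriz: 10:00–10:30, 12:00–12:30, 17:30–18:00.
Common window lengths: 30, 30, 30 min; longest is 30.

30 minutes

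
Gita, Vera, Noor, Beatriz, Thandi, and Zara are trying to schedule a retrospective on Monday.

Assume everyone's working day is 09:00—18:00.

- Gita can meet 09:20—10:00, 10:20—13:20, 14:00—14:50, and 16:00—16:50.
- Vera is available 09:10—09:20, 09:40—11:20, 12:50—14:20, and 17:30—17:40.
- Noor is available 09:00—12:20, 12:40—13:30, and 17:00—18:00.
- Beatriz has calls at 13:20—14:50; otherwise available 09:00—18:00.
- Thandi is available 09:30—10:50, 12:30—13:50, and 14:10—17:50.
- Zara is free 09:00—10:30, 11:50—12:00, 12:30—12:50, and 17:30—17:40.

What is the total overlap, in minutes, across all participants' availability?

Beatriz free within 09:00–18:00: 09:00–13:20, 14:50–18:00.
Gita ∩ Vera: 09:40–10:00, 10:20–11:20, 12:50–13:20, 14:00–14:20.
Gita ∩ Vera ∩ Noor: 09:40–10:00, 10:20–11:20, 12:50–13:20.
Gita ∩ Vera ∩ Noor ∩ Beatriz: 09:40–10:00, 10:20–11:20, 12:50–13:20.
Gita ∩ Vera ∩ Noor ∩ Beatriz ∩ Thandi: 09:40–10:00, 10:20–10:50, 12:50–13:20.
Gita ∩ Vera ∩ Noor ∩ Beatriz ∩ Thandi ∩ Zara: 09:40–10:00, 10:20–10:30.
Total common minutes: 20 + 10 = 30.

30 minutes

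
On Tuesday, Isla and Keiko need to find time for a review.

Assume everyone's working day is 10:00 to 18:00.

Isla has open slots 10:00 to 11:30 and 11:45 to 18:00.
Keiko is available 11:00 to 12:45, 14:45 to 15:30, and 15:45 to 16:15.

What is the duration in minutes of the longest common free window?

Isla ∩ Keiko: 11:00–11:30, 11:45–12:45, 14:45–15:30, 15:45–16:15.
Common window lengths: 30, 60, 45, 30 min; longest is 60.

60 minutes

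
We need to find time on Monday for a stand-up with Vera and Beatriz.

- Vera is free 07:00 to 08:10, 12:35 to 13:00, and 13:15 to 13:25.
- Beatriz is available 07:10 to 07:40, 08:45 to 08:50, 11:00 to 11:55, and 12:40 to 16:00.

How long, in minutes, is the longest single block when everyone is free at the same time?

Vera ∩ Beatriz: 07:10–07:40, 12:40–13:00, 13:15–13:25.
Common window lengths: 30, 20, 10 min; longest is 30.

30 minutes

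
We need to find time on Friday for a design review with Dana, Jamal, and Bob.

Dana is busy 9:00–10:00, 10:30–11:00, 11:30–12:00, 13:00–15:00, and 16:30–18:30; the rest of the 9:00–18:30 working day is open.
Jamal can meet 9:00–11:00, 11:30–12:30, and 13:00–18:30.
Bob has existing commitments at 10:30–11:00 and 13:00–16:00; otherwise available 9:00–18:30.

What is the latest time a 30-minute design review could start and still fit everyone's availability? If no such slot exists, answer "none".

Dana free within 09:00–18:30: 10:00–10:30, 11:00–11:30, 12:00–13:00, 15:00–16:30.
Bob free within 09:00–18:30: 09:00–10:30, 11:00–13:00, 16:00–18:30.
Dana ∩ Jamal: 10:00–10:30, 12:00–12:30, 15:00–16:30.
Dana ∩ Jamal ∩ Bob: 10:00–10:30, 12:00–12:30, 16:00–16:30.
Windows ≥ 30 min: 10:00–10:30, 12:00–12:30, 16:00–16:30.
Latest start in the last window 16:00–16:30 is 16:30 − 30 min = 16:00.

16:00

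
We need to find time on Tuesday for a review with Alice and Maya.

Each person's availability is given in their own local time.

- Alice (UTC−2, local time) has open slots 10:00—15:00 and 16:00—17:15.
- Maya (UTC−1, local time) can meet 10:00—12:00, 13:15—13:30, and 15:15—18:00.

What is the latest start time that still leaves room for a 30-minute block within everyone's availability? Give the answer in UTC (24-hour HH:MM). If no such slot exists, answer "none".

18:30

Alice → UTC: 12:00–17:00, 18:00–19:15.
Maya → UTC: 11:00–13:00, 14:15–14:30, 16:15–19:00.
Alice ∩ Maya: 12:00–13:00, 14:15–14:30, 16:15–17:00, 18:00–19:00.
Windows ≥ 30 min: 12:00–13:00, 16:15–17:00, 18:00–19:00.
Latest start in the last window 18:00–19:00 is 19:00 − 30 min = 18:30.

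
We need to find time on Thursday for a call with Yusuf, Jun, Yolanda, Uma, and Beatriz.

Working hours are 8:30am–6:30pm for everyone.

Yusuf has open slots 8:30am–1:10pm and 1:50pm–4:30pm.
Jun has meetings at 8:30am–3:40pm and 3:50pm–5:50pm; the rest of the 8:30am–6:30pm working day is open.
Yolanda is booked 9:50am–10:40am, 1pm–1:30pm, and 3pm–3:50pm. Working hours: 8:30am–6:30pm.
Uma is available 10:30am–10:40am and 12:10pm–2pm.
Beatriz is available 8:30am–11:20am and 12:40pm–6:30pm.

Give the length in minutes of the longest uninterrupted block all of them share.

0 minutes

Jun free within 08:30–18:30: 15:40–15:50, 17:50–18:30.
Yolanda free within 08:30–18:30: 08:30–09:50, 10:40–13:00, 13:30–15:00, 15:50–18:30.
Yusuf ∩ Jun: 15:40–15:50.
Yusuf ∩ Jun ∩ Yolanda: (none).
Yusuf ∩ Jun ∩ Yolanda ∩ Uma: (none).
Yusuf ∩ Jun ∩ Yolanda ∩ Uma ∩ Beatriz: (none).
No common window.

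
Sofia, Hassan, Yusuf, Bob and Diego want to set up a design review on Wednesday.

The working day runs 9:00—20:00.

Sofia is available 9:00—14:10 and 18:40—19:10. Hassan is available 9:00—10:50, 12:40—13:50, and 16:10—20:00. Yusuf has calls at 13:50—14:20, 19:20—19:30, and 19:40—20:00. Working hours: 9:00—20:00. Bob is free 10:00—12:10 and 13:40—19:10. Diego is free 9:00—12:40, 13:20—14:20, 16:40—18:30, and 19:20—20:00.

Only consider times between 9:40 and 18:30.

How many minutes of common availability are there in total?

Yusuf free within 09:00–20:00: 09:00–13:50, 14:20–19:20, 19:30–19:40.
Sofia ∩ Hassan: 09:00–10:50, 12:40–13:50, 18:40–19:10.
Sofia ∩ Hassan ∩ Yusuf: 09:00–10:50, 12:40–13:50, 18:40–19:10.
Sofia ∩ Hassan ∩ Yusuf ∩ Bob: 10:00–10:50, 13:40–13:50, 18:40–19:10.
Sofia ∩ Hassan ∩ Yusuf ∩ Bob ∩ Diego: 10:00–10:50, 13:40–13:50.
Restricted to 09:40–18:30: 10:00–10:50, 13:40–13:50.
Total common minutes: 50 + 10 = 60.

60 minutes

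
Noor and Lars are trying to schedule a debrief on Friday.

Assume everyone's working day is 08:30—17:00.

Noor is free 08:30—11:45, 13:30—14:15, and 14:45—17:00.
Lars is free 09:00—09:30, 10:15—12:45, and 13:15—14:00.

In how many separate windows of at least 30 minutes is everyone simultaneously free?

3

Noor ∩ Lars: 09:00–09:30, 10:15–11:45, 13:30–14:00.
Windows ≥ 30 min: 09:00–09:30, 10:15–11:45, 13:30–14:00.
That's 3 windows.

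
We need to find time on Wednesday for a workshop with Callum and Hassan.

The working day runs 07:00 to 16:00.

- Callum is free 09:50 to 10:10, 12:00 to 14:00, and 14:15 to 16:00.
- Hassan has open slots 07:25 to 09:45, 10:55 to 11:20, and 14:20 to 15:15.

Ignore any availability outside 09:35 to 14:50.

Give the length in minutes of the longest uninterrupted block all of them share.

30 minutes

Callum ∩ Hassan: 14:20–15:15.
Restricted to 09:35–14:50: 14:20–14:50.
Single common window of 30 minutes.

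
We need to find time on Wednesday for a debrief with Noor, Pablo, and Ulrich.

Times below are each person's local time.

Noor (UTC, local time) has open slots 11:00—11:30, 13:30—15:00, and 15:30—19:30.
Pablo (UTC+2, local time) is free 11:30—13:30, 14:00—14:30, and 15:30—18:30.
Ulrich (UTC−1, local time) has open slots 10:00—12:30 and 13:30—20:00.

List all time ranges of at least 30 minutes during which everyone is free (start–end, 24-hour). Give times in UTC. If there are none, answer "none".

Noor → UTC: 11:00–11:30, 13:30–15:00, 15:30–19:30.
Pablo → UTC: 09:30–11:30, 12:00–12:30, 13:30–16:30.
Ulrich → UTC: 11:00–13:30, 14:30–21:00.
Noor ∩ Pablo: 11:00–11:30, 13:30–15:00, 15:30–16:30.
Noor ∩ Pablo ∩ Ulrich: 11:00–11:30, 14:30–15:00, 15:30–16:30.
Windows ≥ 30 min: 11:00–11:30, 14:30–15:00, 15:30–16:30.

11:00–11:30, 14:30–15:00, 15:30–16:30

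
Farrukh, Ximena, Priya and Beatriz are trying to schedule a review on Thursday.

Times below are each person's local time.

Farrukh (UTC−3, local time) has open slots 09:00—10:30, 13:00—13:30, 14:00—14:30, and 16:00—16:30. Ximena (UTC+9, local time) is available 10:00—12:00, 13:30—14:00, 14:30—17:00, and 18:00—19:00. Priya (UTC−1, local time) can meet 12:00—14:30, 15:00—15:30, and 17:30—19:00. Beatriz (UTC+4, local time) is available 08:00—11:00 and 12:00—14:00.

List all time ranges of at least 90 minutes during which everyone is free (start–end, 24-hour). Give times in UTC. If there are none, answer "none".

none

Farrukh → UTC: 12:00–13:30, 16:00–16:30, 17:00–17:30, 19:00–19:30.
Ximena → UTC: 01:00–03:00, 04:30–05:00, 05:30–08:00, 09:00–10:00.
Priya → UTC: 13:00–15:30, 16:00–16:30, 18:30–20:00.
Beatriz → UTC: 04:00–07:00, 08:00–10:00.
Farrukh ∩ Ximena: (none).
Farrukh ∩ Ximena ∩ Priya: (none).
Farrukh ∩ Ximena ∩ Priya ∩ Beatriz: (none).
Windows ≥ 90 min: (none).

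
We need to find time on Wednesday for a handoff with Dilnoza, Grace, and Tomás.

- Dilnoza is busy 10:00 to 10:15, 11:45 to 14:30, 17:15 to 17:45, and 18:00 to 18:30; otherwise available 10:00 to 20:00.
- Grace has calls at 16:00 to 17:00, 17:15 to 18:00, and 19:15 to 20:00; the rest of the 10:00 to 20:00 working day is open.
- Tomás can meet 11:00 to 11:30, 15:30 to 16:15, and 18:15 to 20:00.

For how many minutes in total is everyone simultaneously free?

105 minutes

Dilnoza free within 10:00–20:00: 10:15–11:45, 14:30–17:15, 17:45–18:00, 18:30–20:00.
Grace free within 10:00–20:00: 10:00–16:00, 17:00–17:15, 18:00–19:15.
Dilnoza ∩ Grace: 10:15–11:45, 14:30–16:00, 17:00–17:15, 18:30–19:15.
Dilnoza ∩ Grace ∩ Tomás: 11:00–11:30, 15:30–16:00, 18:30–19:15.
Total common minutes: 30 + 30 + 45 = 105.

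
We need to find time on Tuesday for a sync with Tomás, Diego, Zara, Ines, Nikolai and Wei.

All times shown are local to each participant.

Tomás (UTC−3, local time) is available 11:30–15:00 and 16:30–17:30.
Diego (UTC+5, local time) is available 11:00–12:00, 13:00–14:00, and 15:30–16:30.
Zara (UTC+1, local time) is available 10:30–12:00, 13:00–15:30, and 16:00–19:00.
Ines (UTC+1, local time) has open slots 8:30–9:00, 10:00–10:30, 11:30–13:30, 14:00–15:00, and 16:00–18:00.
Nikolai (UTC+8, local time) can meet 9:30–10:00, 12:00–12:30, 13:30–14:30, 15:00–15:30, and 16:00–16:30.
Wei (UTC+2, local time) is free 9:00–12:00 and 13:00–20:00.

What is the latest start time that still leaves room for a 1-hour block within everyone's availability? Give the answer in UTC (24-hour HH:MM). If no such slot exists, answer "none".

none

Tomás → UTC: 14:30–18:00, 19:30–20:30.
Diego → UTC: 06:00–07:00, 08:00–09:00, 10:30–11:30.
Zara → UTC: 09:30–11:00, 12:00–14:30, 15:00–18:00.
Ines → UTC: 07:30–08:00, 09:00–09:30, 10:30–12:30, 13:00–14:00, 15:00–17:00.
Nikolai → UTC: 01:30–02:00, 04:00–04:30, 05:30–06:30, 07:00–07:30, 08:00–08:30.
Wei → UTC: 07:00–10:00, 11:00–18:00.
Tomás ∩ Diego: (none).
Tomás ∩ Diego ∩ Zara: (none).
Tomás ∩ Diego ∩ Zara ∩ Ines: (none).
Tomás ∩ Diego ∩ Zara ∩ Ines ∩ Nikolai: (none).
Tomás ∩ Diego ∩ Zara ∩ Ines ∩ Nikolai ∩ Wei: (none).
Windows ≥ 60 min: (none).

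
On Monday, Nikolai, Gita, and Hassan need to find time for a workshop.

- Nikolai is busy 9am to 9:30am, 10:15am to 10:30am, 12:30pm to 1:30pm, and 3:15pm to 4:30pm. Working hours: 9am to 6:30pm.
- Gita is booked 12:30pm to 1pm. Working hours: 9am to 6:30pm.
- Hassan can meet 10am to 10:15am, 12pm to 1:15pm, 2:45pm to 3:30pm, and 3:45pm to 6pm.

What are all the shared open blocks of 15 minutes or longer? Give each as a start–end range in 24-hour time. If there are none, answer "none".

Nikolai free within 09:00–18:30: 09:30–10:15, 10:30–12:30, 13:30–15:15, 16:30–18:30.
Gita free within 09:00–18:30: 09:00–12:30, 13:00–18:30.
Nikolai ∩ Gita: 09:30–10:15, 10:30–12:30, 13:30–15:15, 16:30–18:30.
Nikolai ∩ Gita ∩ Hassan: 10:00–10:15, 12:00–12:30, 14:45–15:15, 16:30–18:00.
Windows ≥ 15 min: 10:00–10:15, 12:00–12:30, 14:45–15:15, 16:30–18:00.

10:00–10:15, 12:00–12:30, 14:45–15:15, 16:30–18:00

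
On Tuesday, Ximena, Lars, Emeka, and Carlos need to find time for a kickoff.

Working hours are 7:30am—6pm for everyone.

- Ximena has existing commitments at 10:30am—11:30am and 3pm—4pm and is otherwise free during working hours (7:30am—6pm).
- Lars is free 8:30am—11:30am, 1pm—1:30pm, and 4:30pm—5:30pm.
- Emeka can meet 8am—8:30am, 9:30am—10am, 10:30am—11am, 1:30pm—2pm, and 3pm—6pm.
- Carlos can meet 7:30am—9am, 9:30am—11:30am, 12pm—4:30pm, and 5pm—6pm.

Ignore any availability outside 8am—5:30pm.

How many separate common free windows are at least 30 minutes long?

Ximena free within 07:30–18:00: 07:30–10:30, 11:30–15:00, 16:00–18:00.
Ximena ∩ Lars: 08:30–10:30, 13:00–13:30, 16:30–17:30.
Ximena ∩ Lars ∩ Emeka: 09:30–10:00, 16:30–17:30.
Ximena ∩ Lars ∩ Emeka ∩ Carlos: 09:30–10:00, 17:00–17:30.
Restricted to 08:00–17:30: 09:30–10:00, 17:00–17:30.
Windows ≥ 30 min: 09:30–10:00, 17:00–17:30.
That's 2 windows.

2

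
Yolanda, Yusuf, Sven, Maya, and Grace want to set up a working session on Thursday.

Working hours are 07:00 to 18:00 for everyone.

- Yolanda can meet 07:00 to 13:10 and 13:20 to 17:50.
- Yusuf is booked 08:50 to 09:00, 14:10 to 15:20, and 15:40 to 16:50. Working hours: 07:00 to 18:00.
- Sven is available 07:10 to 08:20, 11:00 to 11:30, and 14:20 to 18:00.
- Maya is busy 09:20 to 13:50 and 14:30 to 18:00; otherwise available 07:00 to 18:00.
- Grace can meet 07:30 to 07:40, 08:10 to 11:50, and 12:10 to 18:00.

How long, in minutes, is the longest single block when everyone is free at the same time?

Yusuf free within 07:00–18:00: 07:00–08:50, 09:00–14:10, 15:20–15:40, 16:50–18:00.
Maya free within 07:00–18:00: 07:00–09:20, 13:50–14:30.
Yolanda ∩ Yusuf: 07:00–08:50, 09:00–13:10, 13:20–14:10, 15:20–15:40, 16:50–17:50.
Yolanda ∩ Yusuf ∩ Sven: 07:10–08:20, 11:00–11:30, 15:20–15:40, 16:50–17:50.
Yolanda ∩ Yusuf ∩ Sven ∩ Maya: 07:10–08:20.
Yolanda ∩ Yusuf ∩ Sven ∩ Maya ∩ Grace: 07:30–07:40, 08:10–08:20.
Common window lengths: 10, 10 min; longest is 10.

10 minutes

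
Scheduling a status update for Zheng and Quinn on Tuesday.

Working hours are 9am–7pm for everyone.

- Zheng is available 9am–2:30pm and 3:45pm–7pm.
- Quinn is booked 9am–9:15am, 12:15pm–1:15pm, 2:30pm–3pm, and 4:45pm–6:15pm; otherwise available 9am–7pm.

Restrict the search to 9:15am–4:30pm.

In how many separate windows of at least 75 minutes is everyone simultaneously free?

2

Quinn free within 09:00–19:00: 09:15–12:15, 13:15–14:30, 15:00–16:45, 18:15–19:00.
Zheng ∩ Quinn: 09:15–12:15, 13:15–14:30, 15:45–16:45, 18:15–19:00.
Restricted to 09:15–16:30: 09:15–12:15, 13:15–14:30, 15:45–16:30.
Windows ≥ 75 min: 09:15–12:15, 13:15–14:30.
That's 2 windows.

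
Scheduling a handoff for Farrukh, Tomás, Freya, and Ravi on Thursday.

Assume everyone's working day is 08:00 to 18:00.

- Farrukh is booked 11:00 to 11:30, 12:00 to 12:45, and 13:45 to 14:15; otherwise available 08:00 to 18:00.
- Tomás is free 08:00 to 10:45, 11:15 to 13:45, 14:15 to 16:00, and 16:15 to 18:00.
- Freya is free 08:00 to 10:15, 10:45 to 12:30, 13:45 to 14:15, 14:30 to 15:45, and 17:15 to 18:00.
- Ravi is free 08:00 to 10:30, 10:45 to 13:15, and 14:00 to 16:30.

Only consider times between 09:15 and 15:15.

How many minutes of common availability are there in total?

135 minutes

Farrukh free within 08:00–18:00: 08:00–11:00, 11:30–12:00, 12:45–13:45, 14:15–18:00.
Farrukh ∩ Tomás: 08:00–10:45, 11:30–12:00, 12:45–13:45, 14:15–16:00, 16:15–18:00.
Farrukh ∩ Tomás ∩ Freya: 08:00–10:15, 11:30–12:00, 14:30–15:45, 17:15–18:00.
Farrukh ∩ Tomás ∩ Freya ∩ Ravi: 08:00–10:15, 11:30–12:00, 14:30–15:45.
Restricted to 09:15–15:15: 09:15–10:15, 11:30–12:00, 14:30–15:15.
Total common minutes: 60 + 30 + 45 = 135.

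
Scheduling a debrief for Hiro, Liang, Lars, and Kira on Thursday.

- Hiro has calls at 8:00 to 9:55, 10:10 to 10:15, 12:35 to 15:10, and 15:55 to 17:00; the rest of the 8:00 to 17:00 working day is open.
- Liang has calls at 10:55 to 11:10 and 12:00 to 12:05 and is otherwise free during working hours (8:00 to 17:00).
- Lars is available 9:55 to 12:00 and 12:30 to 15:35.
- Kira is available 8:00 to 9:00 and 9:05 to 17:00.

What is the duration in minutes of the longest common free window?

50 minutes

Hiro free within 08:00–17:00: 09:55–10:10, 10:15–12:35, 15:10–15:55.
Liang free within 08:00–17:00: 08:00–10:55, 11:10–12:00, 12:05–17:00.
Hiro ∩ Liang: 09:55–10:10, 10:15–10:55, 11:10–12:00, 12:05–12:35, 15:10–15:55.
Hiro ∩ Liang ∩ Lars: 09:55–10:10, 10:15–10:55, 11:10–12:00, 12:30–12:35, 15:10–15:35.
Hiro ∩ Liang ∩ Lars ∩ Kira: 09:55–10:10, 10:15–10:55, 11:10–12:00, 12:30–12:35, 15:10–15:35.
Common window lengths: 15, 40, 50, 5, 25 min; longest is 50.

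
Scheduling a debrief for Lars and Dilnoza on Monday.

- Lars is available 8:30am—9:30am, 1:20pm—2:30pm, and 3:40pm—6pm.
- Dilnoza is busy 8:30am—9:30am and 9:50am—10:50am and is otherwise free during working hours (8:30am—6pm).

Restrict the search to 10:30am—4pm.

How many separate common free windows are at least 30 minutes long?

Dilnoza free within 08:30–18:00: 09:30–09:50, 10:50–18:00.
Lars ∩ Dilnoza: 13:20–14:30, 15:40–18:00.
Restricted to 10:30–16:00: 13:20–14:30, 15:40–16:00.
Windows ≥ 30 min: 13:20–14:30.
That's 1 window.

1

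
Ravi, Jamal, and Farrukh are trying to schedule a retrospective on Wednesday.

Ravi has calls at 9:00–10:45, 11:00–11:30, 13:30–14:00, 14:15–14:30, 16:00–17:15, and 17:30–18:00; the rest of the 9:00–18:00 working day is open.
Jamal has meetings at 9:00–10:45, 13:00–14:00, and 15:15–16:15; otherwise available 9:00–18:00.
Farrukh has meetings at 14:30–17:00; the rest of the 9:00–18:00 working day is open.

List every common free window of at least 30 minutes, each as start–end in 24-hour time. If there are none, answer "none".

Ravi free within 09:00–18:00: 10:45–11:00, 11:30–13:30, 14:00–14:15, 14:30–16:00, 17:15–17:30.
Jamal free within 09:00–18:00: 10:45–13:00, 14:00–15:15, 16:15–18:00.
Farrukh free within 09:00–18:00: 09:00–14:30, 17:00–18:00.
Ravi ∩ Jamal: 10:45–11:00, 11:30–13:00, 14:00–14:15, 14:30–15:15, 17:15–17:30.
Ravi ∩ Jamal ∩ Farrukh: 10:45–11:00, 11:30–13:00, 14:00–14:15, 17:15–17:30.
Windows ≥ 30 min: 11:30–13:00.

11:30–13:00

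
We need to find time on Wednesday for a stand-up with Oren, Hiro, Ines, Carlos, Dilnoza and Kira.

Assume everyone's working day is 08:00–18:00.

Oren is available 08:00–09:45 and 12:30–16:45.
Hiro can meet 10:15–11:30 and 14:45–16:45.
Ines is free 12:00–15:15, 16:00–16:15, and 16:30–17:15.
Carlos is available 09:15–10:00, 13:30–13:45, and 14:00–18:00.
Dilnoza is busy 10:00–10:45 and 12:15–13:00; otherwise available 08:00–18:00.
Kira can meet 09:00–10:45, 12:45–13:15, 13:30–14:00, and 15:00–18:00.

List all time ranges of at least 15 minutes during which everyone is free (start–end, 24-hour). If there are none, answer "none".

15:00–15:15, 16:00–16:15, 16:30–16:45

Dilnoza free within 08:00–18:00: 08:00–10:00, 10:45–12:15, 13:00–18:00.
Oren ∩ Hiro: 14:45–16:45.
Oren ∩ Hiro ∩ Ines: 14:45–15:15, 16:00–16:15, 16:30–16:45.
Oren ∩ Hiro ∩ Ines ∩ Carlos: 14:45–15:15, 16:00–16:15, 16:30–16:45.
Oren ∩ Hiro ∩ Ines ∩ Carlos ∩ Dilnoza: 14:45–15:15, 16:00–16:15, 16:30–16:45.
Oren ∩ Hiro ∩ Ines ∩ Carlos ∩ Dilnoza ∩ Kira: 15:00–15:15, 16:00–16:15, 16:30–16:45.
Windows ≥ 15 min: 15:00–15:15, 16:00–16:15, 16:30–16:45.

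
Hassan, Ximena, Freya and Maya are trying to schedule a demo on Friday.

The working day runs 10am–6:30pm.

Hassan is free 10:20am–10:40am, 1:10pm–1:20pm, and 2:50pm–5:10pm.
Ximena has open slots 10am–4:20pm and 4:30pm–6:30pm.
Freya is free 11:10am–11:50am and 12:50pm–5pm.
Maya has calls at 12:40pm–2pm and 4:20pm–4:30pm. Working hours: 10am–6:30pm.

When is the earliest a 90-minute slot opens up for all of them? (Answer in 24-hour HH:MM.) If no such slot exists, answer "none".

Maya free within 10:00–18:30: 10:00–12:40, 14:00–16:20, 16:30–18:30.
Hassan ∩ Ximena: 10:20–10:40, 13:10–13:20, 14:50–16:20, 16:30–17:10.
Hassan ∩ Ximena ∩ Freya: 13:10–13:20, 14:50–16:20, 16:30–17:00.
Hassan ∩ Ximena ∩ Freya ∩ Maya: 14:50–16:20, 16:30–17:00.
Windows ≥ 90 min: 14:50–16:20.
Earliest such window starts at 14:50.

14:50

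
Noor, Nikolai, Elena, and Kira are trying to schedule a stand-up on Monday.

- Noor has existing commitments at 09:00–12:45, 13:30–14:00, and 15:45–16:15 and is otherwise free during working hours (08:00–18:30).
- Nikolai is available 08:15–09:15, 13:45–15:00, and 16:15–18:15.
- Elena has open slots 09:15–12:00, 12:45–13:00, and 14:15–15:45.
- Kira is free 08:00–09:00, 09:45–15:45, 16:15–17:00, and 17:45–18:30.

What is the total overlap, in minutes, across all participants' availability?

Noor free within 08:00–18:30: 08:00–09:00, 12:45–13:30, 14:00–15:45, 16:15–18:30.
Noor ∩ Nikolai: 08:15–09:00, 14:00–15:00, 16:15–18:15.
Noor ∩ Nikolai ∩ Elena: 14:15–15:00.
Noor ∩ Nikolai ∩ Elena ∩ Kira: 14:15–15:00.
Total common minutes: 45.

45 minutes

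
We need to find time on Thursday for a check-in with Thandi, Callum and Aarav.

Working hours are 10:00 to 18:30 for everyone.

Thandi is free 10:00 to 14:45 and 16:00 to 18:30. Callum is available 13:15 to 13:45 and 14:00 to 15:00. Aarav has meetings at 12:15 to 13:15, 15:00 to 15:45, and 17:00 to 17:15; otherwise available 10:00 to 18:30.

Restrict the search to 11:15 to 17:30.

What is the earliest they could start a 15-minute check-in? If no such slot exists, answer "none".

13:15

Aarav free within 10:00–18:30: 10:00–12:15, 13:15–15:00, 15:45–17:00, 17:15–18:30.
Thandi ∩ Callum: 13:15–13:45, 14:00–14:45.
Thandi ∩ Callum ∩ Aarav: 13:15–13:45, 14:00–14:45.
Restricted to 11:15–17:30: 13:15–13:45, 14:00–14:45.
Windows ≥ 15 min: 13:15–13:45, 14:00–14:45.
Earliest such window starts at 13:15.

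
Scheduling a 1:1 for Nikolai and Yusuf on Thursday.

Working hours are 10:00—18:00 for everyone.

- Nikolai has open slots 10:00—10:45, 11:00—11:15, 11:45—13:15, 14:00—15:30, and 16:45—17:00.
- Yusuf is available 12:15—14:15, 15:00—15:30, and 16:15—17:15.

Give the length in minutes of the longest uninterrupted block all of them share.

60 minutes

Nikolai ∩ Yusuf: 12:15–13:15, 14:00–14:15, 15:00–15:30, 16:45–17:00.
Common window lengths: 60, 15, 30, 15 min; longest is 60.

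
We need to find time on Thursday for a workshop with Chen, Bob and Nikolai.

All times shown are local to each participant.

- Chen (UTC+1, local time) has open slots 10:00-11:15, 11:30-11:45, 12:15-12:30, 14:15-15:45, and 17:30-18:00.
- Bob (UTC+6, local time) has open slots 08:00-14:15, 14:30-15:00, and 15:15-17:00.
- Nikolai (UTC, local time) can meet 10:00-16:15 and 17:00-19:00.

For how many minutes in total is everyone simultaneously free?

30 minutes

Chen → UTC: 09:00–10:15, 10:30–10:45, 11:15–11:30, 13:15–14:45, 16:30–17:00.
Bob → UTC: 02:00–08:15, 08:30–09:00, 09:15–11:00.
Nikolai → UTC: 10:00–16:15, 17:00–19:00.
Chen ∩ Bob: 09:15–10:15, 10:30–10:45.
Chen ∩ Bob ∩ Nikolai: 10:00–10:15, 10:30–10:45.
Total common minutes: 15 + 15 = 30.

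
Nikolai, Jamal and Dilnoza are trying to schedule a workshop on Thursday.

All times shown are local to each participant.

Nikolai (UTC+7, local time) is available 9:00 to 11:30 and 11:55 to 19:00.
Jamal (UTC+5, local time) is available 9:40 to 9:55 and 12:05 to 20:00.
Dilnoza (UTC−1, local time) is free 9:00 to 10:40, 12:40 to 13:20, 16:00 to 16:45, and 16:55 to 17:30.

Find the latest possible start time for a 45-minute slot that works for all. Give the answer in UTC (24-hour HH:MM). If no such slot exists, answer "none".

Nikolai → UTC: 02:00–04:30, 04:55–12:00.
Jamal → UTC: 04:40–04:55, 07:05–15:00.
Dilnoza → UTC: 10:00–11:40, 13:40–14:20, 17:00–17:45, 17:55–18:30.
Nikolai ∩ Jamal: 07:05–12:00.
Nikolai ∩ Jamal ∩ Dilnoza: 10:00–11:40.
Windows ≥ 45 min: 10:00–11:40.
Latest start in the last window 10:00–11:40 is 11:40 − 45 min = 10:55.

10:55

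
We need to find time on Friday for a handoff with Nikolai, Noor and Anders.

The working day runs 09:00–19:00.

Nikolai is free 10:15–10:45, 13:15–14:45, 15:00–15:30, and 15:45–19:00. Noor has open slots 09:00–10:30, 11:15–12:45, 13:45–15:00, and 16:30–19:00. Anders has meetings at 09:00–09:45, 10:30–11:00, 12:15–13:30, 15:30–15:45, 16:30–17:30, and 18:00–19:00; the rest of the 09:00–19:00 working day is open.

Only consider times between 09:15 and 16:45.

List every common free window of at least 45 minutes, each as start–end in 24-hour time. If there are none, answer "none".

13:45–14:45

Anders free within 09:00–19:00: 09:45–10:30, 11:00–12:15, 13:30–15:30, 15:45–16:30, 17:30–18:00.
Nikolai ∩ Noor: 10:15–10:30, 13:45–14:45, 16:30–19:00.
Nikolai ∩ Noor ∩ Anders: 10:15–10:30, 13:45–14:45, 17:30–18:00.
Restricted to 09:15–16:45: 10:15–10:30, 13:45–14:45.
Windows ≥ 45 min: 13:45–14:45.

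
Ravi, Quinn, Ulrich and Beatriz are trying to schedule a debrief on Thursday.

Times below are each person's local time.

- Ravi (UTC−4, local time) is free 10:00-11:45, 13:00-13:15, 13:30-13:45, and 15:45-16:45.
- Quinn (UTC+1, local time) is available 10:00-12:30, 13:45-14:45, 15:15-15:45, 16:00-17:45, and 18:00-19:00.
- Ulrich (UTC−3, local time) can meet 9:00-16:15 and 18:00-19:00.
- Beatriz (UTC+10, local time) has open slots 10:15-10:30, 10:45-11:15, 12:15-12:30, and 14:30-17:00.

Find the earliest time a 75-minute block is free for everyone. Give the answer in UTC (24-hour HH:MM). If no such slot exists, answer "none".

Ravi → UTC: 14:00–15:45, 17:00–17:15, 17:30–17:45, 19:45–20:45.
Quinn → UTC: 09:00–11:30, 12:45–13:45, 14:15–14:45, 15:00–16:45, 17:00–18:00.
Ulrich → UTC: 12:00–19:15, 21:00–22:00.
Beatriz → UTC: 00:15–00:30, 00:45–01:15, 02:15–02:30, 04:30–07:00.
Ravi ∩ Quinn: 14:15–14:45, 15:00–15:45, 17:00–17:15, 17:30–17:45.
Ravi ∩ Quinn ∩ Ulrich: 14:15–14:45, 15:00–15:45, 17:00–17:15, 17:30–17:45.
Ravi ∩ Quinn ∩ Ulrich ∩ Beatriz: (none).
Windows ≥ 75 min: (none).

none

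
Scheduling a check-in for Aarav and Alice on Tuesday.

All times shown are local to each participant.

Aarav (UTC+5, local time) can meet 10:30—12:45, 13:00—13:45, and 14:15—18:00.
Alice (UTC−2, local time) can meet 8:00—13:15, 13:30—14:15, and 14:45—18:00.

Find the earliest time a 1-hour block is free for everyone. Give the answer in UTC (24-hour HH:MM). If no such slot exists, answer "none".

Aarav → UTC: 05:30–07:45, 08:00–08:45, 09:15–13:00.
Alice → UTC: 10:00–15:15, 15:30–16:15, 16:45–20:00.
Aarav ∩ Alice: 10:00–13:00.
Windows ≥ 60 min: 10:00–13:00.
Earliest such window starts at 10:00.

10:00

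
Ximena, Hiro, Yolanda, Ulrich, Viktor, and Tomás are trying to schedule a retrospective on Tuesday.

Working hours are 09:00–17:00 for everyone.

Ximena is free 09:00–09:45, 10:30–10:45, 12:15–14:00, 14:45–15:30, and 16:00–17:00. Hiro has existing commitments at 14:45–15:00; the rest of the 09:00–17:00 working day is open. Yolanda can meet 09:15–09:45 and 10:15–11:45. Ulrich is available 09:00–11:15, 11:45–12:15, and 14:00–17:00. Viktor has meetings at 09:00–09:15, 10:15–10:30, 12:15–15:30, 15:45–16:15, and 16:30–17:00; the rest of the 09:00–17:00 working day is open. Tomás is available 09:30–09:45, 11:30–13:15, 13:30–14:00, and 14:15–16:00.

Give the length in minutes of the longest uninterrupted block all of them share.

15 minutes

Hiro free within 09:00–17:00: 09:00–14:45, 15:00–17:00.
Viktor free within 09:00–17:00: 09:15–10:15, 10:30–12:15, 15:30–15:45, 16:15–16:30.
Ximena ∩ Hiro: 09:00–09:45, 10:30–10:45, 12:15–14:00, 15:00–15:30, 16:00–17:00.
Ximena ∩ Hiro ∩ Yolanda: 09:15–09:45, 10:30–10:45.
Ximena ∩ Hiro ∩ Yolanda ∩ Ulrich: 09:15–09:45, 10:30–10:45.
Ximena ∩ Hiro ∩ Yolanda ∩ Ulrich ∩ Viktor: 09:15–09:45, 10:30–10:45.
Ximena ∩ Hiro ∩ Yolanda ∩ Ulrich ∩ Viktor ∩ Tomás: 09:30–09:45.
Single common window of 15 minutes.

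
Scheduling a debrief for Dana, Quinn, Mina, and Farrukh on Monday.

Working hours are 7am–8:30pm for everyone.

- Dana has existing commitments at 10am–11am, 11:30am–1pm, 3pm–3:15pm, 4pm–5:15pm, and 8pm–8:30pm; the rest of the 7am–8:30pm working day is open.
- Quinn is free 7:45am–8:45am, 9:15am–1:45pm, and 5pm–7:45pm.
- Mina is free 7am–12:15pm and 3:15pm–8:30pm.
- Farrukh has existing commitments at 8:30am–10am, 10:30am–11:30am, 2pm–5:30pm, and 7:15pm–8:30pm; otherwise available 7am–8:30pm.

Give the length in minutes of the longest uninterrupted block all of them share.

Dana free within 07:00–20:30: 07:00–10:00, 11:00–11:30, 13:00–15:00, 15:15–16:00, 17:15–20:00.
Farrukh free within 07:00–20:30: 07:00–08:30, 10:00–10:30, 11:30–14:00, 17:30–19:15.
Dana ∩ Quinn: 07:45–08:45, 09:15–10:00, 11:00–11:30, 13:00–13:45, 17:15–19:45.
Dana ∩ Quinn ∩ Mina: 07:45–08:45, 09:15–10:00, 11:00–11:30, 17:15–19:45.
Dana ∩ Quinn ∩ Mina ∩ Farrukh: 07:45–08:30, 17:30–19:15.
Common window lengths: 45, 105 min; longest is 105.

105 minutes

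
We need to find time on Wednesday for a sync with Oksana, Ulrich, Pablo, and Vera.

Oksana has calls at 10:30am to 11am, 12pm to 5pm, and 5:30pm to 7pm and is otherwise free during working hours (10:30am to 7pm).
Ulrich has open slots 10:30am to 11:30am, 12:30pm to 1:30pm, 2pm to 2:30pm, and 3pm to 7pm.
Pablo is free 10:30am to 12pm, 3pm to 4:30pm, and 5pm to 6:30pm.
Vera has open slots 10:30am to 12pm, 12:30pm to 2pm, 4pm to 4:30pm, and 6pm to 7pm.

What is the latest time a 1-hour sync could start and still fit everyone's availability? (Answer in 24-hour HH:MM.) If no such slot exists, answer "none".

Oksana free within 10:30–19:00: 11:00–12:00, 17:00–17:30.
Oksana ∩ Ulrich: 11:00–11:30, 17:00–17:30.
Oksana ∩ Ulrich ∩ Pablo: 11:00–11:30, 17:00–17:30.
Oksana ∩ Ulrich ∩ Pablo ∩ Vera: 11:00–11:30.
Windows ≥ 60 min: (none).

none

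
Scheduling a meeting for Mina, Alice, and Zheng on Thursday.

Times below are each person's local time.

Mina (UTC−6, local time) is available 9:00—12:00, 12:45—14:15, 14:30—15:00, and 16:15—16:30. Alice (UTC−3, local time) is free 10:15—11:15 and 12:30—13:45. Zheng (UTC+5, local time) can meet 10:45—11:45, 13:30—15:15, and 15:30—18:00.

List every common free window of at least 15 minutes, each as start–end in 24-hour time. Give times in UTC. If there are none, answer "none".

none

Mina → UTC: 15:00–18:00, 18:45–20:15, 20:30–21:00, 22:15–22:30.
Alice → UTC: 13:15–14:15, 15:30–16:45.
Zheng → UTC: 05:45–06:45, 08:30–10:15, 10:30–13:00.
Mina ∩ Alice: 15:30–16:45.
Mina ∩ Alice ∩ Zheng: (none).
Windows ≥ 15 min: (none).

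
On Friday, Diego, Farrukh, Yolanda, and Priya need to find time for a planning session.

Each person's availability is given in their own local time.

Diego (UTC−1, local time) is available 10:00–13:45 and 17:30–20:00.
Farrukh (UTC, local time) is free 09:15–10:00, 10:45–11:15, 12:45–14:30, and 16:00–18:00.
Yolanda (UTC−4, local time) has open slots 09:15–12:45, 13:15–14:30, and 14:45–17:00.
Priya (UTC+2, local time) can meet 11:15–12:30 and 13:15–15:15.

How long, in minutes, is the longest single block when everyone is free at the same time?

Diego → UTC: 11:00–14:45, 18:30–21:00.
Farrukh → UTC: 09:15–10:00, 10:45–11:15, 12:45–14:30, 16:00–18:00.
Yolanda → UTC: 13:15–16:45, 17:15–18:30, 18:45–21:00.
Priya → UTC: 09:15–10:30, 11:15–13:15.
Diego ∩ Farrukh: 11:00–11:15, 12:45–14:30.
Diego ∩ Farrukh ∩ Yolanda: 13:15–14:30.
Diego ∩ Farrukh ∩ Yolanda ∩ Priya: (none).
No common window.

0 minutes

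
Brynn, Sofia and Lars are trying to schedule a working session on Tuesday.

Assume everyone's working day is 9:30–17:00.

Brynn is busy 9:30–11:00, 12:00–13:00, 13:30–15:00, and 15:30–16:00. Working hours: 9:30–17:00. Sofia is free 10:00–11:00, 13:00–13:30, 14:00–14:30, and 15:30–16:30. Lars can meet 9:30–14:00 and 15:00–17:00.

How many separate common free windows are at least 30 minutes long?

2

Brynn free within 09:30–17:00: 11:00–12:00, 13:00–13:30, 15:00–15:30, 16:00–17:00.
Brynn ∩ Sofia: 13:00–13:30, 16:00–16:30.
Brynn ∩ Sofia ∩ Lars: 13:00–13:30, 16:00–16:30.
Windows ≥ 30 min: 13:00–13:30, 16:00–16:30.
That's 2 windows.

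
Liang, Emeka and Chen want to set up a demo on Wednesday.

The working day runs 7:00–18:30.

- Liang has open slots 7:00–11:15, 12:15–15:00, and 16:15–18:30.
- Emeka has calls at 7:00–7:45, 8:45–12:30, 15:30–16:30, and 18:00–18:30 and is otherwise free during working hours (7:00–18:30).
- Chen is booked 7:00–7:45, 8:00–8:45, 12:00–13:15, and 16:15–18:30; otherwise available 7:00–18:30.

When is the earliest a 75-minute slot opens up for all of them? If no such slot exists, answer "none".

13:15

Emeka free within 07:00–18:30: 07:45–08:45, 12:30–15:30, 16:30–18:00.
Chen free within 07:00–18:30: 07:45–08:00, 08:45–12:00, 13:15–16:15.
Liang ∩ Emeka: 07:45–08:45, 12:30–15:00, 16:30–18:00.
Liang ∩ Emeka ∩ Chen: 07:45–08:00, 13:15–15:00.
Windows ≥ 75 min: 13:15–15:00.
Earliest such window starts at 13:15.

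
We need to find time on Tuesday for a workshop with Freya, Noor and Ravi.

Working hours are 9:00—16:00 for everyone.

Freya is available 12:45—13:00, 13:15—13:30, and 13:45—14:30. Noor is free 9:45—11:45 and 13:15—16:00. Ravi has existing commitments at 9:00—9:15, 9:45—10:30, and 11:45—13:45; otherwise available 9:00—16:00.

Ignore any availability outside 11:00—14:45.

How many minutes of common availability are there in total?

Ravi free within 09:00–16:00: 09:15–09:45, 10:30–11:45, 13:45–16:00.
Freya ∩ Noor: 13:15–13:30, 13:45–14:30.
Freya ∩ Noor ∩ Ravi: 13:45–14:30.
Restricted to 11:00–14:45: 13:45–14:30.
Total common minutes: 45.

45 minutes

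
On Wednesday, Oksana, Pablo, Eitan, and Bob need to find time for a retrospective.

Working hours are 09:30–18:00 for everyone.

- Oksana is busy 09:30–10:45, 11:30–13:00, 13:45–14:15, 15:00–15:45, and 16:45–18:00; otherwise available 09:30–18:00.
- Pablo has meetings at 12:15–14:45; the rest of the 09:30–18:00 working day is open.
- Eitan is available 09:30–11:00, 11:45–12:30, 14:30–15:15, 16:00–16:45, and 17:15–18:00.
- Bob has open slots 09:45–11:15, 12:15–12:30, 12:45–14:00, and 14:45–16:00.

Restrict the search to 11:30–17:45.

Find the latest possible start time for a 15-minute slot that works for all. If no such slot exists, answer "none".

14:45

Oksana free within 09:30–18:00: 10:45–11:30, 13:00–13:45, 14:15–15:00, 15:45–16:45.
Pablo free within 09:30–18:00: 09:30–12:15, 14:45–18:00.
Oksana ∩ Pablo: 10:45–11:30, 14:45–15:00, 15:45–16:45.
Oksana ∩ Pablo ∩ Eitan: 10:45–11:00, 14:45–15:00, 16:00–16:45.
Oksana ∩ Pablo ∩ Eitan ∩ Bob: 10:45–11:00, 14:45–15:00.
Restricted to 11:30–17:45: 14:45–15:00.
Windows ≥ 15 min: 14:45–15:00.
Latest start in the last window 14:45–15:00 is 15:00 − 15 min = 14:45.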